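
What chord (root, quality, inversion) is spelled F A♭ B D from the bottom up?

The pitch classes F, Ab, B, D arrange in thirds as B–D–F–Ab: a B diminished seventh chord.
With the fifth (F) in the bass, the chord is in second inversion (figured bass 4/3).

B diminished seventh, second inversion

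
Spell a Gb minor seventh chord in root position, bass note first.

Gb, Bbb, Db, Fb

Spelling Gb minor seventh: Gb–Bbb–Db–Fb. In root position the root is bass, giving Gb, Bbb, Db, Fb from the bottom.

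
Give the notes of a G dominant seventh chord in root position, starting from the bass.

G dominant seventh is G–B–D–F. Root position puts the root (G) in the bass, with the remaining tones above: G, B, D, F.

G, B, D, F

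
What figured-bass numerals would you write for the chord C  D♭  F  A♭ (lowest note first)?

The notes C, Db, F, Ab stack in thirds as Db–F–Ab–C — a Db major seventh chord. The bass C is the seventh, so this is third inversion: figured 4/2.

4/2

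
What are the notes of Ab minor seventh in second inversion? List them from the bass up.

Eb, Gb, Ab, Cb

Spelling Ab minor seventh: Ab–Cb–Eb–Gb. In second inversion the fifth is bass, giving Eb, Gb, Ab, Cb from the bottom.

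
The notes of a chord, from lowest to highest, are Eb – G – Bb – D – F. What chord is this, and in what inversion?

Eb major ninth, root position

Reducing to letter names: Eb, G, Bb, D, F. These stack in thirds as Eb–G–Bb–D–F — an Eb major ninth chord.
The lowest note is Eb, the root of the chord, so this is root position.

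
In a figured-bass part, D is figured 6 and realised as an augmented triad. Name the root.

Bb

The figures 6 mean the third of the chord is in the bass. If D is the third of an augmented triad, the root is Bb (chord tones Bb–D–F#).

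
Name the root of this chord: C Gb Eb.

The distinct letter names are C, Gb, Eb. Arranged as a stack of thirds they read C–Eb–Gb, so C is the root (a C diminished triad).

C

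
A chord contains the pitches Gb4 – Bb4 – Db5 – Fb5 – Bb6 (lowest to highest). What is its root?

Gb, Bb, Db, Fb are the tones of a Gb dominant seventh chord (Gb–Bb–Db–Fb), making Gb the root.

Gb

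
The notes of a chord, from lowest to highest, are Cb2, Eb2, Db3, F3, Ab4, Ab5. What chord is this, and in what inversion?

Db dominant ninth, third inversion

Reducing to letter names: Cb, Eb, Db, F, Ab. These stack in thirds as Db–F–Ab–Cb–Eb — a Db dominant ninth chord.
With the seventh (Cb) in the bass, the chord is in third inversion.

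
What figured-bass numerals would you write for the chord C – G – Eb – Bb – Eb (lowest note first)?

The notes C, G, Eb, Bb stack in thirds as C–Eb–G–Bb — a C minor seventh chord. The bass C is the root, so this is root position: figured 7.

7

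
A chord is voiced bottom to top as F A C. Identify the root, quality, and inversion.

Reducing to letter names: F, A, C. These stack in thirds as F–A–C — an F major triad.
F is the root of F major; root in the bass means root position (figured bass 5/3).

F major, root position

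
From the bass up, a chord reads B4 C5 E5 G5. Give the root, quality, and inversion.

Reducing to letter names: B, C, E, G. These stack in thirds as C–E–G–B — a C major seventh chord.
The lowest note is B, the seventh of the chord, so this is third inversion (figured bass 4/2).

C major seventh, third inversion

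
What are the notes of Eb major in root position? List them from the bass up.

Eb, G, Bb

Eb major is Eb–G–Bb. Root position puts the root (Eb) in the bass, with the remaining tones above: Eb, G, Bb.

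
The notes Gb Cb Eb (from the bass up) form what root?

Reordering Gb, Cb, Eb into stacked thirds gives Cb–Eb–Gb; the bottom of that stack, Cb, is the root.

Cb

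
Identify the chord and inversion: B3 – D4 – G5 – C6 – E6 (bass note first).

The pitch classes B, D, G, C, E arrange in thirds as C–E–G–B–D: a C major ninth chord.
The lowest note is B, the seventh of the chord, so this is third inversion.

C major ninth, third inversion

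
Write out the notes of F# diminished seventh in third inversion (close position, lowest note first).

Eb, F#, A, C

F# diminished seventh is F#–A–C–Eb. Third inversion puts the seventh (Eb) in the bass, with the remaining tones above: Eb, F#, A, C.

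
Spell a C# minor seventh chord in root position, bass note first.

C#, E, G#, B

The chord tones are C#–E–G#–B. With the root (C#) lowest for root position: C#, E, G#, B.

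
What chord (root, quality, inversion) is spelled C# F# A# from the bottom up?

Reducing to letter names: C#, F#, A#. These stack in thirds as F#–A#–C# — an F# major triad.
With the fifth (C#) in the bass, the chord is in second inversion (figured bass 6/4).

F# major, second inversion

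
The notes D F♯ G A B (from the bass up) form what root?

G

The distinct letter names are D, F#, G, A, B. Arranged as a stack of thirds they read G–B–D–F#–A, so G is the root (a G major ninth chord).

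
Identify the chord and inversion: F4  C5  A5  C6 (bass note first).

F major, root position

Reducing to letter names: F, C, A. These stack in thirds as F–A–C — an F major triad.
With the root (F) in the bass, the chord is in root position (figured bass 5/3).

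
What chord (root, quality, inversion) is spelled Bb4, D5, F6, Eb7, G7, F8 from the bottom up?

Eb major ninth, second inversion

Reducing to letter names: Bb, D, F, Eb, G. These stack in thirds as Eb–G–Bb–D–F — an Eb major ninth chord.
The lowest note is Bb, the fifth of the chord, so this is second inversion.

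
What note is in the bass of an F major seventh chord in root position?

F

F major seventh is F–A–C–E. Root position places the root in the bass: F.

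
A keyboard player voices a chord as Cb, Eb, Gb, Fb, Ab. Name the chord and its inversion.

Fb major ninth, second inversion

Reducing to letter names: Cb, Eb, Gb, Fb, Ab. These stack in thirds as Fb–Ab–Cb–Eb–Gb — an Fb major ninth chord.
With the fifth (Cb) in the bass, the chord is in second inversion.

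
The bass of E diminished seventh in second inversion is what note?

Bb

In second inversion the fifth is lowest. For E diminished seventh (E–G–Bb–Db) that is Bb.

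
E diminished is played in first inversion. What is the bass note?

G

The third of E diminished (E–G–Bb) is G; that is the bass in first inversion.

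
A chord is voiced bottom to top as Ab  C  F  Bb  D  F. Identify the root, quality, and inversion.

Reducing to letter names: Ab, C, F, Bb, D. These stack in thirds as Bb–D–F–Ab–C — a Bb dominant ninth chord.
The lowest note is Ab, the seventh of the chord, so this is third inversion.

Bb dominant ninth, third inversion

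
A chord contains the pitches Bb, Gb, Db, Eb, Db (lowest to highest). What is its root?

Eb

Reordering Bb, Gb, Db, Eb into stacked thirds gives Eb–Gb–Bb–Db; the bottom of that stack, Eb, is the root.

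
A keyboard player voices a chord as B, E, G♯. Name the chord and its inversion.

E major, second inversion

The pitch classes B, E, G# arrange in thirds as E–G#–B: an E major triad.
B is the fifth of E major; fifth in the bass means second inversion (figured bass 6/4).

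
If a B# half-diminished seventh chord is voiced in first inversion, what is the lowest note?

B# half-diminished seventh is B#–D#–F#–A#. First inversion places the third in the bass: D#.

D#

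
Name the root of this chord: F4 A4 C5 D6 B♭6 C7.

Bb

F, A, C, D, Bb are the tones of a Bb major ninth chord (Bb–D–F–A–C), making Bb the root.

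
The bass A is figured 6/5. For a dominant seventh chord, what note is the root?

The figures 6/5 mean the third of the chord is in the bass. If A is the third of a dominant seventh chord, the root is F (chord tones F–A–C–Eb).

F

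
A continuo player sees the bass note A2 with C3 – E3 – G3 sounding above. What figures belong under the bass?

The notes A, C, E, G stack in thirds as A–C–E–G — an A minor seventh chord. The bass A is the root, so this is root position: figured 7.

7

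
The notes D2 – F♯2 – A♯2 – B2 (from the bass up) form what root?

B

D, F#, A#, B are the tones of a B minor-major seventh chord (B–D–F#–A#), making B the root.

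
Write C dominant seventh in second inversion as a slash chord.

C7/G

Second inversion of C dominant seventh has the fifth (G) in the bass. As a slash chord: C7/G.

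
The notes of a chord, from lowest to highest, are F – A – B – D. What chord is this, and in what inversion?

B half-diminished seventh, second inversion

The distinct note names are F, A, B, D. Stacked in thirds they read B–D–F–A, which is a half-diminished seventh chord on B.
With the fifth (F) in the bass, the chord is in second inversion (figured bass 4/3).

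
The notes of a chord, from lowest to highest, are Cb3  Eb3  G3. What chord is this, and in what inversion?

Cb augmented, root position

The pitch classes Cb, Eb, G arrange in thirds as Cb–Eb–G: a Cb augmented triad.
Cb is the root of Cb augmented; root in the bass means root position (figured bass 5/3).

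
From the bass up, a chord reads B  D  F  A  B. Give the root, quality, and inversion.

B half-diminished seventh, root position

Reducing to letter names: B, D, F, A. These stack in thirds as B–D–F–A — a B half-diminished seventh chord.
With the root (B) in the bass, the chord is in root position (figured bass 7).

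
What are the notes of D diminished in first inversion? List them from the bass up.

The chord tones are D–F–Ab. With the third (F) lowest for first inversion: F, Ab, D.

F, Ab, D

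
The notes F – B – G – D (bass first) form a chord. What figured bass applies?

4/2

The notes F, B, G, D stack in thirds as G–B–D–F — a G dominant seventh chord. The bass F is the seventh, so this is third inversion: figured 4/2.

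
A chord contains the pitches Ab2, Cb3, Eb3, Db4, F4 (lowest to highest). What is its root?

Db

Reordering Ab, Cb, Eb, Db, F into stacked thirds gives Db–F–Ab–Cb–Eb; the bottom of that stack, Db, is the root.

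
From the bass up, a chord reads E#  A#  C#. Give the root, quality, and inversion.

A# minor, second inversion

The pitch classes E#, A#, C# arrange in thirds as A#–C#–E#: an A# minor triad.
With the fifth (E#) in the bass, the chord is in second inversion (figured bass 6/4).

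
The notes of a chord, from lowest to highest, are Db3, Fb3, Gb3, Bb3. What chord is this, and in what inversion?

The pitch classes Db, Fb, Gb, Bb arrange in thirds as Gb–Bb–Db–Fb: a Gb dominant seventh chord.
The lowest note is Db, the fifth of the chord, so this is second inversion (figured bass 4/3).

Gb dominant seventh, second inversion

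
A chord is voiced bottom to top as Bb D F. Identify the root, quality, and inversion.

The distinct note names are Bb, D, F. Stacked in thirds they read Bb–D–F, which is a major triad on Bb.
Bb is the root of Bb major; root in the bass means root position (figured bass 5/3).

Bb major, root position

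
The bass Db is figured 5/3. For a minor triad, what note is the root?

Db

The figures 5/3 mean the root of the chord is in the bass. If Db is the root of a minor triad, the root is Db (chord tones Db–Fb–Ab).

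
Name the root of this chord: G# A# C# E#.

A#

The distinct letter names are G#, A#, C#, E#. Arranged as a stack of thirds they read A#–C#–E#–G#, so A# is the root (an A# minor seventh chord).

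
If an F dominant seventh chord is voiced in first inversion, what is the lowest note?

The third of F dominant seventh (F–A–C–Eb) is A; that is the bass in first inversion.

A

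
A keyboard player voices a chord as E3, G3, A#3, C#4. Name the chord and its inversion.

The pitch classes E, G, A#, C# arrange in thirds as A#–C#–E–G: an A# diminished seventh chord.
The lowest note is E, the fifth of the chord, so this is second inversion (figured bass 4/3).

A# diminished seventh, second inversion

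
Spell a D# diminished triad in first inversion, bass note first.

Spelling D# diminished: D#–F#–A. In first inversion the third is bass, giving F#, A, D# from the bottom.

F#, A, D#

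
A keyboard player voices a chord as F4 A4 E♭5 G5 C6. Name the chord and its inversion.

The pitch classes F, A, Eb, G, C arrange in thirds as F–A–C–Eb–G: an F dominant ninth chord.
F is the root of F dominant ninth; root in the bass means root position.

F dominant ninth, root position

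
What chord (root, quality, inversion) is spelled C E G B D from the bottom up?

C major ninth, root position

The pitch classes C, E, G, B, D arrange in thirds as C–E–G–B–D: a C major ninth chord.
With the root (C) in the bass, the chord is in root position.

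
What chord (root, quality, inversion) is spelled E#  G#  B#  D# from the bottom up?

E# minor seventh, root position

The pitch classes E#, G#, B#, D# arrange in thirds as E#–G#–B#–D#: an E# minor seventh chord.
With the root (E#) in the bass, the chord is in root position (figured bass 7).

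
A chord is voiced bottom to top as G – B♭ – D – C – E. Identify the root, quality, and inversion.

C dominant ninth, second inversion

The pitch classes G, Bb, D, C, E arrange in thirds as C–E–G–Bb–D: a C dominant ninth chord.
The lowest note is G, the fifth of the chord, so this is second inversion.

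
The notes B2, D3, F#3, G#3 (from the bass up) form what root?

G#

B, D, F#, G# are the tones of a G# half-diminished seventh chord (G#–B–D–F#), making G# the root.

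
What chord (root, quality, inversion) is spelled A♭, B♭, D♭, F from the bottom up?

Bb minor seventh, third inversion

The pitch classes Ab, Bb, Db, F arrange in thirds as Bb–Db–F–Ab: a Bb minor seventh chord.
With the seventh (Ab) in the bass, the chord is in third inversion (figured bass 4/2).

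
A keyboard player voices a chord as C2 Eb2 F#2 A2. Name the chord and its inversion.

F# diminished seventh, second inversion

Reducing to letter names: C, Eb, F#, A. These stack in thirds as F#–A–C–Eb — an F# diminished seventh chord.
The lowest note is C, the fifth of the chord, so this is second inversion (figured bass 4/3).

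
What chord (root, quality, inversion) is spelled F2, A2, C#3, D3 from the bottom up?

Reducing to letter names: F, A, C#, D. These stack in thirds as D–F–A–C# — a D minor-major seventh chord.
The lowest note is F, the third of the chord, so this is first inversion (figured bass 6/5).

D minor-major seventh, first inversion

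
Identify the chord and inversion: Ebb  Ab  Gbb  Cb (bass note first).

Ab diminished seventh, second inversion

Reducing to letter names: Ebb, Ab, Gbb, Cb. These stack in thirds as Ab–Cb–Ebb–Gbb — an Ab diminished seventh chord.
The lowest note is Ebb, the fifth of the chord, so this is second inversion (figured bass 4/3).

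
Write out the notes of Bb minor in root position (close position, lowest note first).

Bb minor is Bb–Db–F. Root position puts the root (Bb) in the bass, with the remaining tones above: Bb, Db, F.

Bb, Db, F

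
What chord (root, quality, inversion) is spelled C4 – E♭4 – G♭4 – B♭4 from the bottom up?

C half-diminished seventh, root position

The distinct note names are C, Eb, Gb, Bb. Stacked in thirds they read C–Eb–Gb–Bb, which is a half-diminished seventh chord on C.
The lowest note is C, the root of the chord, so this is root position (figured bass 7).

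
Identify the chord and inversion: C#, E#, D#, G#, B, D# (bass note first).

The pitch classes C#, E#, D#, G#, B arrange in thirds as C#–E#–G#–B–D#: a C# dominant ninth chord.
With the root (C#) in the bass, the chord is in root position.

C# dominant ninth, root position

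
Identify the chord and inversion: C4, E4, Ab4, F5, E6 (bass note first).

F minor-major seventh, second inversion

The pitch classes C, E, Ab, F arrange in thirds as F–Ab–C–E: an F minor-major seventh chord.
The lowest note is C, the fifth of the chord, so this is second inversion (figured bass 4/3).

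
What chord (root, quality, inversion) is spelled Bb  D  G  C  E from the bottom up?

The pitch classes Bb, D, G, C, E arrange in thirds as C–E–G–Bb–D: a C dominant ninth chord.
The lowest note is Bb, the seventh of the chord, so this is third inversion.

C dominant ninth, third inversion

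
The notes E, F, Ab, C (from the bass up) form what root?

Reordering E, F, Ab, C into stacked thirds gives F–Ab–C–E; the bottom of that stack, F, is the root.

F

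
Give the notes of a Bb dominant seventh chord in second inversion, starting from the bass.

F, Ab, Bb, D

The chord tones are Bb–D–F–Ab. With the fifth (F) lowest for second inversion: F, Ab, Bb, D.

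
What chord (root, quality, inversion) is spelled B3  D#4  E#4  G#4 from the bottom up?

E# half-diminished seventh, second inversion

The distinct note names are B, D#, E#, G#. Stacked in thirds they read E#–G#–B–D#, which is a half-diminished seventh chord on E#.
With the fifth (B) in the bass, the chord is in second inversion (figured bass 4/3).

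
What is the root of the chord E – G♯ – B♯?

E

E, G#, B# are the tones of an E augmented triad (E–G#–B#), making E the root.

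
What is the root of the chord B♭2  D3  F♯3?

Bb

The distinct letter names are Bb, D, F#. Arranged as a stack of thirds they read Bb–D–F#, so Bb is the root (a Bb augmented triad).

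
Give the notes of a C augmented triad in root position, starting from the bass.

C augmented is C–E–G#. Root position puts the root (C) in the bass, with the remaining tones above: C, E, G#.

C, E, G#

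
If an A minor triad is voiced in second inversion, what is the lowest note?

In second inversion the fifth is lowest. For A minor (A–C–E) that is E.

E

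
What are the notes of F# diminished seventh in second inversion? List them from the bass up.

C, Eb, F#, A

F# diminished seventh is F#–A–C–Eb. Second inversion puts the fifth (C) in the bass, with the remaining tones above: C, Eb, F#, A.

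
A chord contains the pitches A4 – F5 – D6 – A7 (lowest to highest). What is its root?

D

The distinct letter names are A, F, D. Arranged as a stack of thirds they read D–F–A, so D is the root (a D minor triad).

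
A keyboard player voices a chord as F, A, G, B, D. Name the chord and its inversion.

G dominant ninth, third inversion

The distinct note names are F, A, G, B, D. Stacked in thirds they read G–B–D–F–A, which is a dominant ninth chord on G.
With the seventh (F) in the bass, the chord is in third inversion.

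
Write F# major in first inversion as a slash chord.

First inversion of F# major has the third (A#) in the bass. As a slash chord: F#M/A#.

F#M/A#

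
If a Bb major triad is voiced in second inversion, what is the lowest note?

The fifth of Bb major (Bb–D–F) is F; that is the bass in second inversion.

F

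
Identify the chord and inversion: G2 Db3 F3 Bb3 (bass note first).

G half-diminished seventh, root position

The pitch classes G, Db, F, Bb arrange in thirds as G–Bb–Db–F: a G half-diminished seventh chord.
G is the root of G half-diminished seventh; root in the bass means root position (figured bass 7).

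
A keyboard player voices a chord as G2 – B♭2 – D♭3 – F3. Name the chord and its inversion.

G half-diminished seventh, root position

The pitch classes G, Bb, Db, F arrange in thirds as G–Bb–Db–F: a G half-diminished seventh chord.
G is the root of G half-diminished seventh; root in the bass means root position (figured bass 7).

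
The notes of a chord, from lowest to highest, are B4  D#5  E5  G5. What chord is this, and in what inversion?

The distinct note names are B, D#, E, G. Stacked in thirds they read E–G–B–D#, which is a minor-major seventh chord on E.
The lowest note is B, the fifth of the chord, so this is second inversion (figured bass 4/3).

E minor-major seventh, second inversion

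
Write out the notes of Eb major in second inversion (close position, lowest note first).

Bb, Eb, G

Spelling Eb major: Eb–G–Bb. In second inversion the fifth is bass, giving Bb, Eb, G from the bottom.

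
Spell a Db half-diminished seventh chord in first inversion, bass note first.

Fb, Abb, Cb, Db

Spelling Db half-diminished seventh: Db–Fb–Abb–Cb. In first inversion the third is bass, giving Fb, Abb, Cb, Db from the bottom.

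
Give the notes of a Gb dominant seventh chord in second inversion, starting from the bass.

Gb dominant seventh is Gb–Bb–Db–Fb. Second inversion puts the fifth (Db) in the bass, with the remaining tones above: Db, Fb, Gb, Bb.

Db, Fb, Gb, Bb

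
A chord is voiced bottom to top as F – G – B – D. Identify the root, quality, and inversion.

G dominant seventh, third inversion

The distinct note names are F, G, B, D. Stacked in thirds they read G–B–D–F, which is a dominant seventh chord on G.
The lowest note is F, the seventh of the chord, so this is third inversion (figured bass 4/2).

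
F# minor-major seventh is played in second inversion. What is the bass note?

C#

F# minor-major seventh is F#–A–C#–E#. Second inversion places the fifth in the bass: C#.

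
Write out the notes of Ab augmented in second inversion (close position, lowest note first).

Ab augmented is Ab–C–E. Second inversion puts the fifth (E) in the bass, with the remaining tones above: E, Ab, C.

E, Ab, C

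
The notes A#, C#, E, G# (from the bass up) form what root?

A#

Reordering A#, C#, E, G# into stacked thirds gives A#–C#–E–G#; the bottom of that stack, A#, is the root.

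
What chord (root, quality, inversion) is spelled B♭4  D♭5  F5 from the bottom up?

Reducing to letter names: Bb, Db, F. These stack in thirds as Bb–Db–F — a Bb minor triad.
The lowest note is Bb, the root of the chord, so this is root position (figured bass 5/3).

Bb minor, root position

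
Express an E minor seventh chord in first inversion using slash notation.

First inversion of E minor seventh has the third (G) in the bass. As a slash chord: Em7/G.

Em7/G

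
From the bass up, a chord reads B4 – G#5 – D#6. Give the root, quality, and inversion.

The pitch classes B, G#, D# arrange in thirds as G#–B–D#: a G# minor triad.
The lowest note is B, the third of the chord, so this is first inversion (figured bass 6).

G# minor, first inversion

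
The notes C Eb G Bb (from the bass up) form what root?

C

Reordering C, Eb, G, Bb into stacked thirds gives C–Eb–G–Bb; the bottom of that stack, C, is the root.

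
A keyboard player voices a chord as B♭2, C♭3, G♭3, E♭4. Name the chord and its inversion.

Reducing to letter names: Bb, Cb, Gb, Eb. These stack in thirds as Cb–Eb–Gb–Bb — a Cb major seventh chord.
With the seventh (Bb) in the bass, the chord is in third inversion (figured bass 4/2).

Cb major seventh, third inversion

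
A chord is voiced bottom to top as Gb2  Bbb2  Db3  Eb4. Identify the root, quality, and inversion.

Reducing to letter names: Gb, Bbb, Db, Eb. These stack in thirds as Eb–Gb–Bbb–Db — an Eb half-diminished seventh chord.
With the third (Gb) in the bass, the chord is in first inversion (figured bass 6/5).

Eb half-diminished seventh, first inversion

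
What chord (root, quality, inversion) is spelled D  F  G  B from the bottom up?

G dominant seventh, second inversion

Reducing to letter names: D, F, G, B. These stack in thirds as G–B–D–F — a G dominant seventh chord.
The lowest note is D, the fifth of the chord, so this is second inversion (figured bass 4/3).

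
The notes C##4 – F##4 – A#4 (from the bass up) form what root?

F##

The distinct letter names are C##, F##, A#. Arranged as a stack of thirds they read F##–A#–C##, so F## is the root (an F## minor triad).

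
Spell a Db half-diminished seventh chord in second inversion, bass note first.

Abb, Cb, Db, Fb

Spelling Db half-diminished seventh: Db–Fb–Abb–Cb. In second inversion the fifth is bass, giving Abb, Cb, Db, Fb from the bottom.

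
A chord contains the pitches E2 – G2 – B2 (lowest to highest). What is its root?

The distinct letter names are E, G, B. Arranged as a stack of thirds they read E–G–B, so E is the root (an E minor triad).

E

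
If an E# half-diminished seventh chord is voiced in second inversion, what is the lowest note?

B

The fifth of E# half-diminished seventh (E#–G#–B–D#) is B; that is the bass in second inversion.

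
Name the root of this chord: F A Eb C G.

F

F, A, Eb, C, G are the tones of an F dominant ninth chord (F–A–C–Eb–G), making F the root.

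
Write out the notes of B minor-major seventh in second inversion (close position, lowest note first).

Spelling B minor-major seventh: B–D–F#–A#. In second inversion the fifth is bass, giving F#, A#, B, D from the bottom.

F#, A#, B, D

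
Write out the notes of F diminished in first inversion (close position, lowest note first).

F diminished is F–Ab–Cb. First inversion puts the third (Ab) in the bass, with the remaining tones above: Ab, Cb, F.

Ab, Cb, F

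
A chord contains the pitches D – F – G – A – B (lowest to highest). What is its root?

Reordering D, F, G, A, B into stacked thirds gives G–B–D–F–A; the bottom of that stack, G, is the root.

G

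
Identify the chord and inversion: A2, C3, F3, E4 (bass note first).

Reducing to letter names: A, C, F, E. These stack in thirds as F–A–C–E — an F major seventh chord.
A is the third of F major seventh; third in the bass means first inversion (figured bass 6/5).

F major seventh, first inversion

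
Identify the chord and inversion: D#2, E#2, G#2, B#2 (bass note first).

E# minor seventh, third inversion

The pitch classes D#, E#, G#, B# arrange in thirds as E#–G#–B#–D#: an E# minor seventh chord.
The lowest note is D#, the seventh of the chord, so this is third inversion (figured bass 4/2).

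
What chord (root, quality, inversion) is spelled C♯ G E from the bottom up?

The pitch classes C#, G, E arrange in thirds as C#–E–G: a C# diminished triad.
C# is the root of C# diminished; root in the bass means root position (figured bass 5/3).

C# diminished, root position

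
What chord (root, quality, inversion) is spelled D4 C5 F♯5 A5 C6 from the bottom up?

D dominant seventh, root position

Reducing to letter names: D, C, F#, A. These stack in thirds as D–F#–A–C — a D dominant seventh chord.
D is the root of D dominant seventh; root in the bass means root position (figured bass 7).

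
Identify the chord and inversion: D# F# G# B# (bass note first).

G# dominant seventh, second inversion

The pitch classes D#, F#, G#, B# arrange in thirds as G#–B#–D#–F#: a G# dominant seventh chord.
The lowest note is D#, the fifth of the chord, so this is second inversion (figured bass 4/3).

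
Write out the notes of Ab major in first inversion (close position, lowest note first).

The chord tones are Ab–C–Eb. With the third (C) lowest for first inversion: C, Eb, Ab.

C, Eb, Ab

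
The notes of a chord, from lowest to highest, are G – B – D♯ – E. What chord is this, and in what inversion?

E minor-major seventh, first inversion

The pitch classes G, B, D#, E arrange in thirds as E–G–B–D#: an E minor-major seventh chord.
With the third (G) in the bass, the chord is in first inversion (figured bass 6/5).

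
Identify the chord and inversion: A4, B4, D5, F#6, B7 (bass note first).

Reducing to letter names: A, B, D, F#. These stack in thirds as B–D–F#–A — a B minor seventh chord.
The lowest note is A, the seventh of the chord, so this is third inversion (figured bass 4/2).

B minor seventh, third inversion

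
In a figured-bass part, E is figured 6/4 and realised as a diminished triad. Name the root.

A#

The figures 6/4 mean the fifth of the chord is in the bass. If E is the fifth of a diminished triad, the root is A# (chord tones A#–C#–E).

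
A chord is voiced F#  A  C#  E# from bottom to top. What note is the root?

F#

The distinct letter names are F#, A, C#, E#. Arranged as a stack of thirds they read F#–A–C#–E#, so F# is the root (an F# minor-major seventh chord).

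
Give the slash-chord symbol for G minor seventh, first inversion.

First inversion of G minor seventh has the third (Bb) in the bass. As a slash chord: Gm7/Bb.

Gm7/Bb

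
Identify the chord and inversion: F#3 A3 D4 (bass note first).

The pitch classes F#, A, D arrange in thirds as D–F#–A: a D major triad.
With the third (F#) in the bass, the chord is in first inversion (figured bass 6).

D major, first inversion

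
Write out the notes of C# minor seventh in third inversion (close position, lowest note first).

B, C#, E, G#

C# minor seventh is C#–E–G#–B. Third inversion puts the seventh (B) in the bass, with the remaining tones above: B, C#, E, G#.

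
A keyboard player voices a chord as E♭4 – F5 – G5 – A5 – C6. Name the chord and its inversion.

F dominant ninth, third inversion

Reducing to letter names: Eb, F, G, A, C. These stack in thirds as F–A–C–Eb–G — an F dominant ninth chord.
The lowest note is Eb, the seventh of the chord, so this is third inversion.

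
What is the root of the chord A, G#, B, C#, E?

A

A, G#, B, C#, E are the tones of an A major ninth chord (A–C#–E–G#–B), making A the root.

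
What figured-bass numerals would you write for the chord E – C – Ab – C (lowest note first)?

The notes E, C, Ab stack in thirds as Ab–C–E — an Ab augmented triad. The bass E is the fifth, so this is second inversion: figured 6/4.

6/4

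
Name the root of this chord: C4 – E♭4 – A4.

Reordering C, Eb, A into stacked thirds gives A–C–Eb; the bottom of that stack, A, is the root.

A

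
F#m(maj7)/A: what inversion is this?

first inversion

F#m(maj7)/A means F# minor-major seventh with A in the bass. A is the third of F# minor-major seventh (F#–A–C#–E#), so this is first inversion.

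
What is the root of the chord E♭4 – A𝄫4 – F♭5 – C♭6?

Fb

Eb, Abb, Fb, Cb are the tones of an Fb minor-major seventh chord (Fb–Abb–Cb–Eb), making Fb the root.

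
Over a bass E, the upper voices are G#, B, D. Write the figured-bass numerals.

7

The notes E, G#, B, D stack in thirds as E–G#–B–D — an E dominant seventh chord. The bass E is the root, so this is root position: figured 7.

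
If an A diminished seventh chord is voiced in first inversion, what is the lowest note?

C

A diminished seventh is A–C–Eb–Gb. First inversion places the third in the bass: C.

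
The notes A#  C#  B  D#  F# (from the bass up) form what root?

B

Reordering A#, C#, B, D#, F# into stacked thirds gives B–D#–F#–A#–C#; the bottom of that stack, B, is the root.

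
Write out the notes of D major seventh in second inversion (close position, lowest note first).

Spelling D major seventh: D–F#–A–C#. In second inversion the fifth is bass, giving A, C#, D, F# from the bottom.

A, C#, D, F#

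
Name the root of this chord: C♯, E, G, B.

C#

The distinct letter names are C#, E, G, B. Arranged as a stack of thirds they read C#–E–G–B, so C# is the root (a C# half-diminished seventh chord).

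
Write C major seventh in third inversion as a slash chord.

Cmaj7/B

Third inversion of C major seventh has the seventh (B) in the bass. As a slash chord: Cmaj7/B.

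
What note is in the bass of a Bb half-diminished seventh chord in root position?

The root of Bb half-diminished seventh (Bb–Db–Fb–Ab) is Bb; that is the bass in root position.

Bb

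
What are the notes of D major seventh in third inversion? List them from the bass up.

C#, D, F#, A

The chord tones are D–F#–A–C#. With the seventh (C#) lowest for third inversion: C#, D, F#, A.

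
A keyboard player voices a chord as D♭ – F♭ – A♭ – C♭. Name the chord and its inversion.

Db minor seventh, root position

The distinct note names are Db, Fb, Ab, Cb. Stacked in thirds they read Db–Fb–Ab–Cb, which is a minor seventh chord on Db.
With the root (Db) in the bass, the chord is in root position (figured bass 7).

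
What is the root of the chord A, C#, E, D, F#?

D

Reordering A, C#, E, D, F# into stacked thirds gives D–F#–A–C#–E; the bottom of that stack, D, is the root.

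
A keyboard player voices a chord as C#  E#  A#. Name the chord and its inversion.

Reducing to letter names: C#, E#, A#. These stack in thirds as A#–C#–E# — an A# minor triad.
With the third (C#) in the bass, the chord is in first inversion (figured bass 6).

A# minor, first inversion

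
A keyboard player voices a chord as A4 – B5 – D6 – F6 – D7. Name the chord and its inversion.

B half-diminished seventh, third inversion

The pitch classes A, B, D, F arrange in thirds as B–D–F–A: a B half-diminished seventh chord.
The lowest note is A, the seventh of the chord, so this is third inversion (figured bass 4/2).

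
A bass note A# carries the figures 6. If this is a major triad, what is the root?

The figures 6 mean the third of the chord is in the bass. If A# is the third of a major triad, the root is F# (chord tones F#–A#–C#).

F#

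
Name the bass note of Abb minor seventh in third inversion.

Gbb

In third inversion the seventh is lowest. For Abb minor seventh (Abb–Cbb–Ebb–Gbb) that is Gbb.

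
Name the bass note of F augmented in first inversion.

A

The third of F augmented (F–A–C#) is A; that is the bass in first inversion.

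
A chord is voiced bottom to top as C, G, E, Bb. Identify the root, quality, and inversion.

C dominant seventh, root position

The distinct note names are C, G, E, Bb. Stacked in thirds they read C–E–G–Bb, which is a dominant seventh chord on C.
The lowest note is C, the root of the chord, so this is root position (figured bass 7).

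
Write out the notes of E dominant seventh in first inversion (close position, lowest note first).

G#, B, D, E

E dominant seventh is E–G#–B–D. First inversion puts the third (G#) in the bass, with the remaining tones above: G#, B, D, E.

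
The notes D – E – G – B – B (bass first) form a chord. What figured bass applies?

4/2

The notes D, E, G, B stack in thirds as E–G–B–D — an E minor seventh chord. The bass D is the seventh, so this is third inversion: figured 4/2.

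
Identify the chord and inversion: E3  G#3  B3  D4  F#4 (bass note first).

The pitch classes E, G#, B, D, F# arrange in thirds as E–G#–B–D–F#: an E dominant ninth chord.
With the root (E) in the bass, the chord is in root position.

E dominant ninth, root position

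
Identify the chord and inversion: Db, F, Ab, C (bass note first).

The distinct note names are Db, F, Ab, C. Stacked in thirds they read Db–F–Ab–C, which is a major seventh chord on Db.
With the root (Db) in the bass, the chord is in root position (figured bass 7).

Db major seventh, root position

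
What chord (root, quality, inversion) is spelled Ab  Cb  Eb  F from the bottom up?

F half-diminished seventh, first inversion

The pitch classes Ab, Cb, Eb, F arrange in thirds as F–Ab–Cb–Eb: an F half-diminished seventh chord.
The lowest note is Ab, the third of the chord, so this is first inversion (figured bass 6/5).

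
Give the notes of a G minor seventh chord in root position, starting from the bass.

G minor seventh is G–Bb–D–F. Root position puts the root (G) in the bass, with the remaining tones above: G, Bb, D, F.

G, Bb, D, F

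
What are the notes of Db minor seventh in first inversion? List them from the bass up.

Fb, Ab, Cb, Db

The chord tones are Db–Fb–Ab–Cb. With the third (Fb) lowest for first inversion: Fb, Ab, Cb, Db.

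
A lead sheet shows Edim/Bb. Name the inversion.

second inversion

Edim/Bb means E diminished with Bb in the bass. Bb is the fifth of E diminished (E–G–Bb), so this is second inversion.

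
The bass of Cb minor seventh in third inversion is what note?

Bbb

In third inversion the seventh is lowest. For Cb minor seventh (Cb–Ebb–Gb–Bbb) that is Bbb.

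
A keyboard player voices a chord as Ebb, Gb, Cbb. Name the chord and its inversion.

Cbb augmented, first inversion

The distinct note names are Ebb, Gb, Cbb. Stacked in thirds they read Cbb–Ebb–Gb, which is an augmented triad on Cbb.
The lowest note is Ebb, the third of the chord, so this is first inversion (figured bass 6).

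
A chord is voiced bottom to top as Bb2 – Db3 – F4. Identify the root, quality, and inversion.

The distinct note names are Bb, Db, F. Stacked in thirds they read Bb–Db–F, which is a minor triad on Bb.
The lowest note is Bb, the root of the chord, so this is root position (figured bass 5/3).

Bb minor, root position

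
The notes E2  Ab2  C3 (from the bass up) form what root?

The distinct letter names are E, Ab, C. Arranged as a stack of thirds they read Ab–C–E, so Ab is the root (an Ab augmented triad).

Ab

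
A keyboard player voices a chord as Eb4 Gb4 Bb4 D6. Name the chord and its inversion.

Eb minor-major seventh, root position

Reducing to letter names: Eb, Gb, Bb, D. These stack in thirds as Eb–Gb–Bb–D — an Eb minor-major seventh chord.
With the root (Eb) in the bass, the chord is in root position (figured bass 7).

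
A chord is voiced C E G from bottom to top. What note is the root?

Reordering C, E, G into stacked thirds gives C–E–G; the bottom of that stack, C, is the root.

C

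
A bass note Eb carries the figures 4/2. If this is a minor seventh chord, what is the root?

The figures 4/2 mean the seventh of the chord is in the bass. If Eb is the seventh of a minor seventh chord, the root is F (chord tones F–Ab–C–Eb).

F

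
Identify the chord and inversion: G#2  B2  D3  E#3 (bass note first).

The pitch classes G#, B, D, E# arrange in thirds as E#–G#–B–D: an E# diminished seventh chord.
With the third (G#) in the bass, the chord is in first inversion (figured bass 6/5).

E# diminished seventh, first inversion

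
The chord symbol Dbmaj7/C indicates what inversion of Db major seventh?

third inversion

Dbmaj7/C means Db major seventh with C in the bass. C is the seventh of Db major seventh (Db–F–Ab–C), so this is third inversion.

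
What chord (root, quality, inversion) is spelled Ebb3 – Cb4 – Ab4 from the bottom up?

The distinct note names are Ebb, Cb, Ab. Stacked in thirds they read Ab–Cb–Ebb, which is a diminished triad on Ab.
Ebb is the fifth of Ab diminished; fifth in the bass means second inversion (figured bass 6/4).

Ab diminished, second inversion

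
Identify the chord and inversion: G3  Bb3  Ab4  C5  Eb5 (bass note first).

Ab major ninth, third inversion

Reducing to letter names: G, Bb, Ab, C, Eb. These stack in thirds as Ab–C–Eb–G–Bb — an Ab major ninth chord.
The lowest note is G, the seventh of the chord, so this is third inversion.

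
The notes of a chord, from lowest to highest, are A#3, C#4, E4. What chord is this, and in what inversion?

The distinct note names are A#, C#, E. Stacked in thirds they read A#–C#–E, which is a diminished triad on A#.
The lowest note is A#, the root of the chord, so this is root position (figured bass 5/3).

A# diminished, root position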